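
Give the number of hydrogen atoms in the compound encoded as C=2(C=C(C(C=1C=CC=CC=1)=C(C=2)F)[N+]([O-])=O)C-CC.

14

Hydrogens are implicit in SMILES; fill each atom to its normal valence:
  7 × C (aromatic): 1 H each → 7
  5 × C (aromatic): no H
  2 × C: 2 H each → 4
  1 × C: 3 H
  1 × F: no H
  1 × N (charge +1): no H
  1 × O: no H
  1 × O (charge -1): no H
  Total hydrogens = 14.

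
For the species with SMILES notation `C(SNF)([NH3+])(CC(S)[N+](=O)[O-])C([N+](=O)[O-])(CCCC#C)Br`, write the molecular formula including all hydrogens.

Heavy atoms from the SMILES: 1 Br, 9 C, 1 F, 4 N, 4 O, 2 S.
Implicit hydrogens by atom environment:
  4 × C: 2 H each → 8
  3 × C: no H
  2 × C: 1 H each → 2
  2 × N (charge +1): no H
  2 × O: no H
  2 × O (charge -1): no H
  1 × Br: no H
  1 × F: no H
  1 × N (charge +1): 3 H
  1 × N: 1 H
  1 × S: 1 H
  1 × S: no H
  Total hydrogens = 15.
Net charge +1.
Molecular formula: C9H15BrFN4O4S2+

C9H15BrFN4O4S2+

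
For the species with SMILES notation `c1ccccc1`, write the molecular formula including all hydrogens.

C6H6

Heavy atoms from the SMILES: 6 C.
Implicit hydrogens by atom environment:
  6 × C (aromatic): 1 H each → 6
  Total hydrogens = 6.
Molecular formula: C6H6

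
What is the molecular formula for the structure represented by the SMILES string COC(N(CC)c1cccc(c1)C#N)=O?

Heavy atoms from the SMILES: 11 C, 2 N, 2 O.
Implicit hydrogens by atom environment:
  4 × C (aromatic): 1 H each → 4
  2 × C: 3 H each → 6
  2 × C (aromatic): no H
  2 × C: no H
  2 × N: no H
  2 × O: no H
  1 × C: 2 H
  Total hydrogens = 12.
Molecular formula: C11H12N2O2

C11H12N2O2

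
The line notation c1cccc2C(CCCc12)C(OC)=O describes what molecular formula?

C12H14O2

Heavy atoms from the SMILES: 12 C, 2 O.
Implicit hydrogens by atom environment:
  4 × C (aromatic): 1 H each → 4
  3 × C: 2 H each → 6
  2 × C (aromatic): no H
  2 × O: no H
  1 × C: 3 H
  1 × C: 1 H
  1 × C: no H
  Total hydrogens = 14.
Molecular formula: C12H14O2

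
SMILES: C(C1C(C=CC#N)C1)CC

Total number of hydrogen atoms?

Hydrogens are implicit in SMILES; fill each atom to its normal valence:
  4 × C: 1 H each → 4
  3 × C: 2 H each → 6
  1 × C: 3 H
  1 × C: no H
  1 × N: no H
  Total hydrogens = 13.

13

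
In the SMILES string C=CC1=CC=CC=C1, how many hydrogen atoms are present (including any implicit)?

Hydrogens are implicit in SMILES; fill each atom to its normal valence:
  5 × C (aromatic): 1 H each → 5
  1 × C: 2 H
  1 × C: 1 H
  1 × C (aromatic): no H
  Total hydrogens = 8.

8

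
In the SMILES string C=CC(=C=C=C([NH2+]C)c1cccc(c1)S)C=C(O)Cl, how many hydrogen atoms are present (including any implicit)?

15

Hydrogens are implicit in SMILES; fill each atom to its normal valence:
  5 × C: no H
  4 × C (aromatic): 1 H each → 4
  2 × C: 1 H each → 2
  2 × C (aromatic): no H
  1 × C: 3 H
  1 × C: 2 H
  1 × Cl: no H
  1 × N (charge +1): 2 H
  1 × O: 1 H
  1 × S: 1 H
  Total hydrogens = 15.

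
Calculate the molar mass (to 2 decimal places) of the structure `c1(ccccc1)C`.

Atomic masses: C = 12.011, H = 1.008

92.14

Molecular formula: C7H8.
M = 7×12.011 + 8×1.008 = 92.14 g/mol.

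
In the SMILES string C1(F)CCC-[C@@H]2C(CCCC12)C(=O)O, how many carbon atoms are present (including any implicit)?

11

The symbol for carbon appears 11 times in the SMILES.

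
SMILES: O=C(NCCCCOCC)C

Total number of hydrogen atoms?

Hydrogens are implicit in SMILES; fill each atom to its normal valence:
  5 × C: 2 H each → 10
  2 × C: 3 H each → 6
  2 × O: no H
  1 × C: no H
  1 × N: 1 H
  Total hydrogens = 17.

17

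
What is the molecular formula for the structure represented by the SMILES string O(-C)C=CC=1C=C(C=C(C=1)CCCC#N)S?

C13H15NOS

Heavy atoms from the SMILES: 13 C, 1 N, 1 O, 1 S.
Implicit hydrogens by atom environment:
  3 × C: 2 H each → 6
  3 × C (aromatic): 1 H each → 3
  3 × C (aromatic): no H
  2 × C: 1 H each → 2
  1 × C: 3 H
  1 × C: no H
  1 × N: no H
  1 × O: no H
  1 × S: 1 H
  Total hydrogens = 15.
Molecular formula: C13H15NOS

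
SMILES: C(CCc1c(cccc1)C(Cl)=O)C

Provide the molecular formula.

C11H13ClO

Heavy atoms from the SMILES: 11 C, 1 Cl, 1 O.
Implicit hydrogens by atom environment:
  4 × C (aromatic): 1 H each → 4
  3 × C: 2 H each → 6
  2 × C (aromatic): no H
  1 × C: 3 H
  1 × C: no H
  1 × Cl: no H
  1 × O: no H
  Total hydrogens = 13.
Molecular formula: C11H13ClO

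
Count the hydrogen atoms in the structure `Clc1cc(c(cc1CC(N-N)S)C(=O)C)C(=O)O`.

13

Hydrogens are implicit in SMILES; fill each atom to its normal valence:
  4 × C (aromatic): no H
  2 × C (aromatic): 1 H each → 2
  2 × C: no H
  2 × O: no H
  1 × C: 3 H
  1 × C: 2 H
  1 × C: 1 H
  1 × Cl: no H
  1 × N: 2 H
  1 × N: 1 H
  1 × O: 1 H
  1 × S: 1 H
  Total hydrogens = 13.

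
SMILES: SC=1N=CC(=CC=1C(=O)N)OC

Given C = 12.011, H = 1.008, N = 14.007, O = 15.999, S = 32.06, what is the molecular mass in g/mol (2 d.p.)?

184.21

Molecular formula: C7H8N2O2S.
M = 7×12.011 + 8×1.008 + 2×14.007 + 2×15.999 + 1×32.06 = 184.21 g/mol.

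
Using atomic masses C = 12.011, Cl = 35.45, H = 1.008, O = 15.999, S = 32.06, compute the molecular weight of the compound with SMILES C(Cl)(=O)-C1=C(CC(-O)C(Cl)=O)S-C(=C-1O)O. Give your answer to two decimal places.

Molecular formula: C8H6Cl2O5S.
M = 8×12.011 + 2×35.45 + 6×1.008 + 5×15.999 + 1×32.06 = 285.09 g/mol.

285.09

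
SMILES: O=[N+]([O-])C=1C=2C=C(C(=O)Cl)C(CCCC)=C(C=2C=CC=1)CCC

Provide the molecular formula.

C18H20ClNO3

Heavy atoms from the SMILES: 18 C, 1 Cl, 1 N, 3 O.
Implicit hydrogens by atom environment:
  6 × C (aromatic): no H
  5 × C: 2 H each → 10
  4 × C (aromatic): 1 H each → 4
  2 × C: 3 H each → 6
  2 × O: no H
  1 × C: no H
  1 × Cl: no H
  1 × N (charge +1): no H
  1 × O (charge -1): no H
  Total hydrogens = 20.
Molecular formula: C18H20ClNO3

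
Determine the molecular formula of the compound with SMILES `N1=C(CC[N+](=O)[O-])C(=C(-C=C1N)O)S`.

C7H9N3O3S

Heavy atoms from the SMILES: 7 C, 3 N, 3 O, 1 S.
Implicit hydrogens by atom environment:
  4 × C (aromatic): no H
  2 × C: 2 H each → 4
  1 × C (aromatic): 1 H
  1 × N: 2 H
  1 × N (aromatic): no H
  1 × N (charge +1): no H
  1 × O: 1 H
  1 × O: no H
  1 × O (charge -1): no H
  1 × S: 1 H
  Total hydrogens = 9.
Molecular formula: C7H9N3O3S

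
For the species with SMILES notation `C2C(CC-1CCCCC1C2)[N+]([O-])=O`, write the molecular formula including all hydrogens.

C10H17NO2

Heavy atoms from the SMILES: 10 C, 1 N, 2 O.
Implicit hydrogens by atom environment:
  7 × C: 2 H each → 14
  3 × C: 1 H each → 3
  1 × N (charge +1): no H
  1 × O: no H
  1 × O (charge -1): no H
  Total hydrogens = 17.
Molecular formula: C10H17NO2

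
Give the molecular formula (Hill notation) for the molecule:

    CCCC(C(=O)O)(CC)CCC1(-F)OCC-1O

C12H21FO4

Heavy atoms from the SMILES: 12 C, 1 F, 4 O.
Implicit hydrogens by atom environment:
  6 × C: 2 H each → 12
  3 × C: no H
  2 × C: 3 H each → 6
  2 × O: 1 H each → 2
  2 × O: no H
  1 × C: 1 H
  1 × F: no H
  Total hydrogens = 21.
Molecular formula: C12H21FO4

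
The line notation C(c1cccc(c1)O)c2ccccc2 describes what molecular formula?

C13H12O

Heavy atoms from the SMILES: 13 C, 1 O.
Implicit hydrogens by atom environment:
  9 × C (aromatic): 1 H each → 9
  3 × C (aromatic): no H
  1 × C: 2 H
  1 × O: 1 H
  Total hydrogens = 12.
Molecular formula: C13H12O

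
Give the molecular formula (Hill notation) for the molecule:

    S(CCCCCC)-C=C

C8H16S

Heavy atoms from the SMILES: 8 C, 1 S.
Implicit hydrogens by atom environment:
  6 × C: 2 H each → 12
  1 × C: 3 H
  1 × C: 1 H
  1 × S: no H
  Total hydrogens = 16.
Molecular formula: C8H16S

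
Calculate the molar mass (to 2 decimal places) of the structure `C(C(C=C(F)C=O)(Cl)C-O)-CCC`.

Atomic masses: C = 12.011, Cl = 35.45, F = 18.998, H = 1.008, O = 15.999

208.66

Molecular formula: C9H14ClFO2.
M = 9×12.011 + 1×35.45 + 1×18.998 + 14×1.008 + 2×15.999 = 208.66 g/mol.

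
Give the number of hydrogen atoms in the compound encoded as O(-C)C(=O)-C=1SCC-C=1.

Hydrogens are implicit in SMILES; fill each atom to its normal valence:
  2 × C: 2 H each → 4
  2 × C: no H
  2 × O: no H
  1 × C: 3 H
  1 × C: 1 H
  1 × S: no H
  Total hydrogens = 8.

8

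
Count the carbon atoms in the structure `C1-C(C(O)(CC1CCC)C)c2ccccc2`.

15

The symbol for carbon appears 15 times in the SMILES. Lowercase c denotes aromatic carbon and counts toward C.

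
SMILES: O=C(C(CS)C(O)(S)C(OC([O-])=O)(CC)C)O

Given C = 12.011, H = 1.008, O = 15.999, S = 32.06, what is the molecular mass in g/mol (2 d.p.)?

283.33

Molecular formula: C9H15O6S2-.
M = 9×12.011 + 15×1.008 + 6×15.999 + 2×32.06 = 283.33 g/mol.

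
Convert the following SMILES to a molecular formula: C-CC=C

Heavy atoms from the SMILES: 4 C.
Implicit hydrogens by atom environment:
  2 × C: 2 H each → 4
  1 × C: 3 H
  1 × C: 1 H
  Total hydrogens = 8.
Molecular formula: C4H8

C4H8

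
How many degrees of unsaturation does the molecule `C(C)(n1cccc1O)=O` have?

4

Molecular formula from the SMILES: C6H7NO2.
DoU = (2C + 2 + N − H − X)/2 = (2·6 + 2 + 1 − 7 − 0)/2 = 8/2 = 4.
(Structurally: 1 ring(s) + 3 π bond(s) = 4.)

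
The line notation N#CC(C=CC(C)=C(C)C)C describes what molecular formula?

C10H15N

Heavy atoms from the SMILES: 10 C, 1 N.
Implicit hydrogens by atom environment:
  4 × C: 3 H each → 12
  3 × C: 1 H each → 3
  3 × C: no H
  1 × N: no H
  Total hydrogens = 15.
Molecular formula: C10H15N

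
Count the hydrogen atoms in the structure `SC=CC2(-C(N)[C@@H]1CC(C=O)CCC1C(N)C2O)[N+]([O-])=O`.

Hydrogens are implicit in SMILES; fill each atom to its normal valence:
  9 × C: 1 H each → 9
  3 × C: 2 H each → 6
  2 × N: 2 H each → 4
  2 × O: no H
  1 × C: no H
  1 × N (charge +1): no H
  1 × O: 1 H
  1 × O (charge -1): no H
  1 × S: 1 H
  Total hydrogens = 21.

21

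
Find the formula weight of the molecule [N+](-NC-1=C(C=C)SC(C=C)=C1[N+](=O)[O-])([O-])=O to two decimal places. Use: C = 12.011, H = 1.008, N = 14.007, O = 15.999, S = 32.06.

241.22

Molecular formula: C8H7N3O4S.
M = 8×12.011 + 7×1.008 + 3×14.007 + 4×15.999 + 1×32.06 = 241.22 g/mol.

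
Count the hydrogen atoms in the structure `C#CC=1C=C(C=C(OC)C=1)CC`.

Hydrogens are implicit in SMILES; fill each atom to its normal valence:
  3 × C (aromatic): 1 H each → 3
  3 × C (aromatic): no H
  2 × C: 3 H each → 6
  1 × C: 2 H
  1 × C: 1 H
  1 × C: no H
  1 × O: no H
  Total hydrogens = 12.

12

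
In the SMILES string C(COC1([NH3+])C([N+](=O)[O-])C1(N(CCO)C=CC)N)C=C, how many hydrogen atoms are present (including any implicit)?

23

Hydrogens are implicit in SMILES; fill each atom to its normal valence:
  5 × C: 2 H each → 10
  4 × C: 1 H each → 4
  2 × C: no H
  2 × O: no H
  1 × C: 3 H
  1 × N (charge +1): 3 H
  1 × N: 2 H
  1 × N: no H
  1 × N (charge +1): no H
  1 × O: 1 H
  1 × O (charge -1): no H
  Total hydrogens = 23.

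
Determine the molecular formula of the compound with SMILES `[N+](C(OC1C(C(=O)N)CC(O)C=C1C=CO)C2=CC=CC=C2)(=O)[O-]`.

Heavy atoms from the SMILES: 16 C, 2 N, 6 O.
Implicit hydrogens by atom environment:
  7 × C: 1 H each → 7
  5 × C (aromatic): 1 H each → 5
  3 × O: no H
  2 × C: no H
  2 × O: 1 H each → 2
  1 × C: 2 H
  1 × C (aromatic): no H
  1 × N: 2 H
  1 × N (charge +1): no H
  1 × O (charge -1): no H
  Total hydrogens = 18.
Molecular formula: C16H18N2O6

C16H18N2O6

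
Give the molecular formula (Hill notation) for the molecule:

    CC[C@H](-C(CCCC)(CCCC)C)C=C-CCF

Heavy atoms from the SMILES: 17 C, 1 F.
Implicit hydrogens by atom environment:
  9 × C: 2 H each → 18
  4 × C: 3 H each → 12
  3 × C: 1 H each → 3
  1 × C: no H
  1 × F: no H
  Total hydrogens = 33.
Molecular formula: C17H33F

C17H33F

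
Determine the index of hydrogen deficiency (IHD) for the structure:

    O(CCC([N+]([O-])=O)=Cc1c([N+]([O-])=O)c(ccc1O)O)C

7

Molecular formula from the SMILES: C11H12N2O7.
DoU = (2C + 2 + N − H − X)/2 = (2·11 + 2 + 2 − 12 − 0)/2 = 14/2 = 7.
(Structurally: 1 ring(s) + 6 π bond(s) = 7.)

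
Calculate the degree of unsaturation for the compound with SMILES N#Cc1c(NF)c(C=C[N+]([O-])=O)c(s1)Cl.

7

Molecular formula from the SMILES: C7H3ClFN3O2S.
DoU = (2C + 2 + N − H − X)/2 = (2·7 + 2 + 3 − 3 − 2)/2 = 14/2 = 7.
(Structurally: 1 ring(s) + 6 π bond(s) = 7.)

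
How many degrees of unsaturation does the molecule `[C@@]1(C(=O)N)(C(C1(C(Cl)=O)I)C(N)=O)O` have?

4

Molecular formula from the SMILES: C6H6ClIN2O4.
DoU = (2C + 2 + N − H − X)/2 = (2·6 + 2 + 2 − 6 − 2)/2 = 8/2 = 4.
(Structurally: 1 ring(s) + 3 π bond(s) = 4.)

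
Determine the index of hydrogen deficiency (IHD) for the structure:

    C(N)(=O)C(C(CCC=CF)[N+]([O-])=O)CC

Molecular formula from the SMILES: C9H15FN2O3.
DoU = (2C + 2 + N − H − X)/2 = (2·9 + 2 + 2 − 15 − 1)/2 = 6/2 = 3.
(Structurally: 0 ring(s) + 3 π bond(s) = 3.)

3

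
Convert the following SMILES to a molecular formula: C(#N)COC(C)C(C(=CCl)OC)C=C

Heavy atoms from the SMILES: 10 C, 1 Cl, 1 N, 2 O.
Implicit hydrogens by atom environment:
  4 × C: 1 H each → 4
  2 × C: 3 H each → 6
  2 × C: 2 H each → 4
  2 × C: no H
  2 × O: no H
  1 × Cl: no H
  1 × N: no H
  Total hydrogens = 14.
Molecular formula: C10H14ClNO2

C10H14ClNO2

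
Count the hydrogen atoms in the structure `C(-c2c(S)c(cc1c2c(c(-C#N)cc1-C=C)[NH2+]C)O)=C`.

Hydrogens are implicit in SMILES; fill each atom to its normal valence:
  8 × C (aromatic): no H
  2 × C: 2 H each → 4
  2 × C (aromatic): 1 H each → 2
  2 × C: 1 H each → 2
  1 × C: 3 H
  1 × C: no H
  1 × N (charge +1): 2 H
  1 × N: no H
  1 × O: 1 H
  1 × S: 1 H
  Total hydrogens = 15.

15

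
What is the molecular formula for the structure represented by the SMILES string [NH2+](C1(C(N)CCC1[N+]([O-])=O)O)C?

C6H14N3O3+

Heavy atoms from the SMILES: 6 C, 3 N, 3 O.
Implicit hydrogens by atom environment:
  2 × C: 2 H each → 4
  2 × C: 1 H each → 2
  1 × C: 3 H
  1 × C: no H
  1 × N: 2 H
  1 × N (charge +1): 2 H
  1 × N (charge +1): no H
  1 × O: 1 H
  1 × O: no H
  1 × O (charge -1): no H
  Total hydrogens = 14.
Net charge +1.
Molecular formula: C6H14N3O3+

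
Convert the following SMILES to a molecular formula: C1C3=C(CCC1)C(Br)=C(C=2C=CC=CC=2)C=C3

Heavy atoms from the SMILES: 1 Br, 16 C.
Implicit hydrogens by atom environment:
  7 × C (aromatic): 1 H each → 7
  5 × C (aromatic): no H
  4 × C: 2 H each → 8
  1 × Br: no H
  Total hydrogens = 15.
Molecular formula: C16H15Br

C16H15Br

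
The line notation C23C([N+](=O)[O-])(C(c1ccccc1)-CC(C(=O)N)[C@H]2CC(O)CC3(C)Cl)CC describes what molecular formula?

Heavy atoms from the SMILES: 20 C, 1 Cl, 2 N, 4 O.
Implicit hydrogens by atom environment:
  5 × C: 1 H each → 5
  5 × C (aromatic): 1 H each → 5
  4 × C: 2 H each → 8
  3 × C: no H
  2 × C: 3 H each → 6
  2 × O: no H
  1 × C (aromatic): no H
  1 × Cl: no H
  1 × N: 2 H
  1 × N (charge +1): no H
  1 × O: 1 H
  1 × O (charge -1): no H
  Total hydrogens = 27.
Molecular formula: C20H27ClN2O4

C20H27ClN2O4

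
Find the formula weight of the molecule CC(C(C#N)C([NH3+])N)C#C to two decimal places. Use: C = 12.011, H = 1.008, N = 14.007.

138.19

Molecular formula: C7H12N3+.
M = 7×12.011 + 12×1.008 + 3×14.007 = 138.19 g/mol.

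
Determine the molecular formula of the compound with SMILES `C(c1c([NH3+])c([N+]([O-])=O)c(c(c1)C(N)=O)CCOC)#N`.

C11H13N4O4+

Heavy atoms from the SMILES: 11 C, 4 N, 4 O.
Implicit hydrogens by atom environment:
  5 × C (aromatic): no H
  3 × O: no H
  2 × C: 2 H each → 4
  2 × C: no H
  1 × C: 3 H
  1 × C (aromatic): 1 H
  1 × N (charge +1): 3 H
  1 × N: 2 H
  1 × N: no H
  1 × N (charge +1): no H
  1 × O (charge -1): no H
  Total hydrogens = 13.
Net charge +1.
Molecular formula: C11H13N4O4+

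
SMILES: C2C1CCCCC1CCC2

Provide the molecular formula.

Heavy atoms from the SMILES: 10 C.
Implicit hydrogens by atom environment:
  8 × C: 2 H each → 16
  2 × C: 1 H each → 2
  Total hydrogens = 18.
Molecular formula: C10H18

C10H18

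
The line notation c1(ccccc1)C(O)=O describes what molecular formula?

C7H6O2

Heavy atoms from the SMILES: 7 C, 2 O.
Implicit hydrogens by atom environment:
  5 × C (aromatic): 1 H each → 5
  1 × C (aromatic): no H
  1 × C: no H
  1 × O: 1 H
  1 × O: no H
  Total hydrogens = 6.
Molecular formula: C7H6O2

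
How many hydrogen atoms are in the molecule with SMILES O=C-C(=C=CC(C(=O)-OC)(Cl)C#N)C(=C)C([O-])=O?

Hydrogens are implicit in SMILES; fill each atom to its normal valence:
  7 × C: no H
  4 × O: no H
  2 × C: 1 H each → 2
  1 × C: 3 H
  1 × C: 2 H
  1 × Cl: no H
  1 × N: no H
  1 × O (charge -1): no H
  Total hydrogens = 7.

7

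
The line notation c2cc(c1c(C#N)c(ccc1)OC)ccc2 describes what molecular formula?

Heavy atoms from the SMILES: 14 C, 1 N, 1 O.
Implicit hydrogens by atom environment:
  8 × C (aromatic): 1 H each → 8
  4 × C (aromatic): no H
  1 × C: 3 H
  1 × C: no H
  1 × N: no H
  1 × O: no H
  Total hydrogens = 11.
Molecular formula: C14H11NO

C14H11NO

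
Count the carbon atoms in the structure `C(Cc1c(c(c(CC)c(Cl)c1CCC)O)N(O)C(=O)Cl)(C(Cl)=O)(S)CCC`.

18

The symbol for carbon appears 18 times in the SMILES. Lowercase c denotes aromatic carbon and counts toward C.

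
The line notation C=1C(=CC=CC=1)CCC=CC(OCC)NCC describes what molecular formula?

C15H23NO

Heavy atoms from the SMILES: 15 C, 1 N, 1 O.
Implicit hydrogens by atom environment:
  5 × C (aromatic): 1 H each → 5
  4 × C: 2 H each → 8
  3 × C: 1 H each → 3
  2 × C: 3 H each → 6
  1 × C (aromatic): no H
  1 × N: 1 H
  1 × O: no H
  Total hydrogens = 23.
Molecular formula: C15H23NO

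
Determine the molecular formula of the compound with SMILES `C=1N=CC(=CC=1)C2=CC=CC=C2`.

C11H9N

Heavy atoms from the SMILES: 11 C, 1 N.
Implicit hydrogens by atom environment:
  9 × C (aromatic): 1 H each → 9
  2 × C (aromatic): no H
  1 × N (aromatic): no H
  Total hydrogens = 9.
Molecular formula: C11H9N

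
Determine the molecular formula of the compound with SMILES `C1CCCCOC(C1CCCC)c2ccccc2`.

Heavy atoms from the SMILES: 17 C, 1 O.
Implicit hydrogens by atom environment:
  8 × C: 2 H each → 16
  5 × C (aromatic): 1 H each → 5
  2 × C: 1 H each → 2
  1 × C: 3 H
  1 × C (aromatic): no H
  1 × O: no H
  Total hydrogens = 26.
Molecular formula: C17H26O

C17H26O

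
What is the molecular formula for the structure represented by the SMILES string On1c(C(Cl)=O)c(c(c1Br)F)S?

Heavy atoms from the SMILES: 1 Br, 5 C, 1 Cl, 1 F, 1 N, 2 O, 1 S.
Implicit hydrogens by atom environment:
  4 × C (aromatic): no H
  1 × Br: no H
  1 × C: no H
  1 × Cl: no H
  1 × F: no H
  1 × N (aromatic): no H
  1 × O: 1 H
  1 × O: no H
  1 × S: 1 H
  Total hydrogens = 2.
Molecular formula: C5H2BrClFNO2S

C5H2BrClFNO2S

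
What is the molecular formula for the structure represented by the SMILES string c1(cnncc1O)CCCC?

Heavy atoms from the SMILES: 8 C, 2 N, 1 O.
Implicit hydrogens by atom environment:
  3 × C: 2 H each → 6
  2 × C (aromatic): 1 H each → 2
  2 × C (aromatic): no H
  2 × N (aromatic): no H
  1 × C: 3 H
  1 × O: 1 H
  Total hydrogens = 12.
Molecular formula: C8H12N2O

C8H12N2O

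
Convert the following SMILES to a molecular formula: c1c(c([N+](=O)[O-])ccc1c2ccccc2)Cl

C12H8ClNO2

Heavy atoms from the SMILES: 12 C, 1 Cl, 1 N, 2 O.
Implicit hydrogens by atom environment:
  8 × C (aromatic): 1 H each → 8
  4 × C (aromatic): no H
  1 × Cl: no H
  1 × N (charge +1): no H
  1 × O: no H
  1 × O (charge -1): no H
  Total hydrogens = 8.
Molecular formula: C12H8ClNO2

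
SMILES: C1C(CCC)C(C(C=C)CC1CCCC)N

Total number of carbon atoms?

The symbol for carbon appears 15 times in the SMILES.

15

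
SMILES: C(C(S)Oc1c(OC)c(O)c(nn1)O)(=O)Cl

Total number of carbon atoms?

The symbol for carbon appears 7 times in the SMILES. Lowercase c denotes aromatic carbon and counts toward C.

7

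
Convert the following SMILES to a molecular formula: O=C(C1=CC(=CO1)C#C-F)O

Heavy atoms from the SMILES: 7 C, 1 F, 3 O.
Implicit hydrogens by atom environment:
  3 × C: no H
  2 × C (aromatic): 1 H each → 2
  2 × C (aromatic): no H
  1 × F: no H
  1 × O: 1 H
  1 × O (aromatic): no H
  1 × O: no H
  Total hydrogens = 3.
Molecular formula: C7H3FO3

C7H3FO3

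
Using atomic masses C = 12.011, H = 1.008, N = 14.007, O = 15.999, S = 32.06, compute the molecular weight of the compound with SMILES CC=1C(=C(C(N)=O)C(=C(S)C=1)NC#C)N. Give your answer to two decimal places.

221.28

Molecular formula: C10H11N3OS.
M = 10×12.011 + 11×1.008 + 3×14.007 + 1×15.999 + 1×32.06 = 221.28 g/mol.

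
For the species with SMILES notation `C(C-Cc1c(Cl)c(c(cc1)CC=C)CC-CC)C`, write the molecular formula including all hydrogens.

Heavy atoms from the SMILES: 17 C, 1 Cl.
Implicit hydrogens by atom environment:
  8 × C: 2 H each → 16
  4 × C (aromatic): no H
  2 × C: 3 H each → 6
  2 × C (aromatic): 1 H each → 2
  1 × C: 1 H
  1 × Cl: no H
  Total hydrogens = 25.
Molecular formula: C17H25Cl

C17H25Cl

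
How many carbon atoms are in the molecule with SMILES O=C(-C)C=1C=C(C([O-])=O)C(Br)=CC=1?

9

The symbol for carbon appears 9 times in the SMILES.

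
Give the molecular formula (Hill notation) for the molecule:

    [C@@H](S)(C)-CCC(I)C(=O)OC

Heavy atoms from the SMILES: 7 C, 1 I, 2 O, 1 S.
Implicit hydrogens by atom environment:
  2 × C: 3 H each → 6
  2 × C: 2 H each → 4
  2 × C: 1 H each → 2
  2 × O: no H
  1 × C: no H
  1 × I: no H
  1 × S: 1 H
  Total hydrogens = 13.
Molecular formula: C7H13IO2S

C7H13IO2S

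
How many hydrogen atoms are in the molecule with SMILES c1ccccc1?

Hydrogens are implicit in SMILES; fill each atom to its normal valence:
  6 × C (aromatic): 1 H each → 6
  Total hydrogens = 6.

6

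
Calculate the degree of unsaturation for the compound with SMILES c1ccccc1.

Molecular formula from the SMILES: C6H6.
DoU = (2C + 2 + N − H − X)/2 = (2·6 + 2 + 0 − 6 − 0)/2 = 8/2 = 4.
(Structurally: 1 ring(s) + 3 π bond(s) = 4.)

4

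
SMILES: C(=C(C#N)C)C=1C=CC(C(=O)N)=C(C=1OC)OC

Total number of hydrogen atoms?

14

Hydrogens are implicit in SMILES; fill each atom to its normal valence:
  4 × C (aromatic): no H
  3 × C: 3 H each → 9
  3 × C: no H
  3 × O: no H
  2 × C (aromatic): 1 H each → 2
  1 × C: 1 H
  1 × N: 2 H
  1 × N: no H
  Total hydrogens = 14.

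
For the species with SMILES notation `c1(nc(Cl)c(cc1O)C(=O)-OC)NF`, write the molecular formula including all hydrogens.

Heavy atoms from the SMILES: 7 C, 1 Cl, 1 F, 2 N, 3 O.
Implicit hydrogens by atom environment:
  4 × C (aromatic): no H
  2 × O: no H
  1 × C: 3 H
  1 × C (aromatic): 1 H
  1 × C: no H
  1 × Cl: no H
  1 × F: no H
  1 × N: 1 H
  1 × N (aromatic): no H
  1 × O: 1 H
  Total hydrogens = 6.
Molecular formula: C7H6ClFN2O3

C7H6ClFN2O3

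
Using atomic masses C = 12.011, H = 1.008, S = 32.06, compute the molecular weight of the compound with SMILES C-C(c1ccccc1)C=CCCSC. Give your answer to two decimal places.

206.35

Molecular formula: C13H18S.
M = 13×12.011 + 18×1.008 + 1×32.06 = 206.35 g/mol.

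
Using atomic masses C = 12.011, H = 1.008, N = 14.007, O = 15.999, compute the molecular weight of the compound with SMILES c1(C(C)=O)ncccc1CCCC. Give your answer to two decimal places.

177.25

Molecular formula: C11H15NO.
M = 11×12.011 + 15×1.008 + 1×14.007 + 1×15.999 = 177.25 g/mol.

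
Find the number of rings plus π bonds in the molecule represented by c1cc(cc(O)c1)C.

4

Molecular formula from the SMILES: C7H8O.
DoU = (2C + 2 + N − H − X)/2 = (2·7 + 2 + 0 − 8 − 0)/2 = 8/2 = 4.
(Structurally: 1 ring(s) + 3 π bond(s) = 4.)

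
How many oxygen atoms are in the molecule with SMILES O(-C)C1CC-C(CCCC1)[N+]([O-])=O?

The symbol for oxygen appears 3 times in the SMILES.

3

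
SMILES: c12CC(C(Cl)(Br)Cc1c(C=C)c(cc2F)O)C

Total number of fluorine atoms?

The symbol for fluorine appears 1 time in the SMILES.

1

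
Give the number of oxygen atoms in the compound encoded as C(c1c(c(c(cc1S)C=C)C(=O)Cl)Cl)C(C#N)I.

1

The symbol for oxygen appears 1 time in the SMILES.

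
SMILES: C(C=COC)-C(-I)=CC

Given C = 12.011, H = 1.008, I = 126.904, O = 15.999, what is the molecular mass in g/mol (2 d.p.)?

Molecular formula: C7H11IO.
M = 7×12.011 + 11×1.008 + 1×126.904 + 1×15.999 = 238.07 g/mol.

238.07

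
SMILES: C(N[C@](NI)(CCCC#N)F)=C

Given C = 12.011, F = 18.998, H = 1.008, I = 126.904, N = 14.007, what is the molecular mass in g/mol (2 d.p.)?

Molecular formula: C7H11FIN3.
M = 7×12.011 + 1×18.998 + 11×1.008 + 1×126.904 + 3×14.007 = 283.09 g/mol.

283.09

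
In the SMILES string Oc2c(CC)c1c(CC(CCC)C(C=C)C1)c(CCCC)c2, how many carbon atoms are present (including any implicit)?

The symbol for carbon appears 21 times in the SMILES. Lowercase c denotes aromatic carbon and counts toward C.

21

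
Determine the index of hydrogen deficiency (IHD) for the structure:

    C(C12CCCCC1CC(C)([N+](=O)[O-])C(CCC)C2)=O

4

Molecular formula from the SMILES: C15H25NO3.
DoU = (2C + 2 + N − H − X)/2 = (2·15 + 2 + 1 − 25 − 0)/2 = 8/2 = 4.
(Structurally: 2 ring(s) + 2 π bond(s) = 4.)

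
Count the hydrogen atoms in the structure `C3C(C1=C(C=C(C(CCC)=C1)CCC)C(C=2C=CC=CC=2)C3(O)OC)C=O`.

Hydrogens are implicit in SMILES; fill each atom to its normal valence:
  7 × C (aromatic): 1 H each → 7
  5 × C: 2 H each → 10
  5 × C (aromatic): no H
  3 × C: 3 H each → 9
  3 × C: 1 H each → 3
  2 × O: no H
  1 × C: no H
  1 × O: 1 H
  Total hydrogens = 30.

30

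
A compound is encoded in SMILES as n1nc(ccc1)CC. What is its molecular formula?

C6H8N2

Heavy atoms from the SMILES: 6 C, 2 N.
Implicit hydrogens by atom environment:
  3 × C (aromatic): 1 H each → 3
  2 × N (aromatic): no H
  1 × C: 3 H
  1 × C: 2 H
  1 × C (aromatic): no H
  Total hydrogens = 8.
Molecular formula: C6H8N2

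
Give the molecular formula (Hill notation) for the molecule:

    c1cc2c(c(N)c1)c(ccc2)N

Heavy atoms from the SMILES: 10 C, 2 N.
Implicit hydrogens by atom environment:
  6 × C (aromatic): 1 H each → 6
  4 × C (aromatic): no H
  2 × N: 2 H each → 4
  Total hydrogens = 10.
Molecular formula: C10H10N2

C10H10N2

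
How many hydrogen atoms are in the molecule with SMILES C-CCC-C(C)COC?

18

Hydrogens are implicit in SMILES; fill each atom to its normal valence:
  4 × C: 2 H each → 8
  3 × C: 3 H each → 9
  1 × C: 1 H
  1 × O: no H
  Total hydrogens = 18.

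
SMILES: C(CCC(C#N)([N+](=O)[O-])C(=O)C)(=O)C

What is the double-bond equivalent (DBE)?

Molecular formula from the SMILES: C8H10N2O4.
DoU = (2C + 2 + N − H − X)/2 = (2·8 + 2 + 2 − 10 − 0)/2 = 10/2 = 5.
(Structurally: 0 ring(s) + 5 π bond(s) = 5.)

5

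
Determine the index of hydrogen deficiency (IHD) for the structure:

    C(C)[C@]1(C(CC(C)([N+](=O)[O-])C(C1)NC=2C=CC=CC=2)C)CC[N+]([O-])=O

7

Molecular formula from the SMILES: C18H27N3O4.
DoU = (2C + 2 + N − H − X)/2 = (2·18 + 2 + 3 − 27 − 0)/2 = 14/2 = 7.
(Structurally: 2 ring(s) + 5 π bond(s) = 7.)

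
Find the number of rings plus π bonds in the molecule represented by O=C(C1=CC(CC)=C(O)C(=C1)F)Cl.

Molecular formula from the SMILES: C9H8ClFO2.
DoU = (2C + 2 + N − H − X)/2 = (2·9 + 2 + 0 − 8 − 2)/2 = 10/2 = 5.
(Structurally: 1 ring(s) + 4 π bond(s) = 5.)

5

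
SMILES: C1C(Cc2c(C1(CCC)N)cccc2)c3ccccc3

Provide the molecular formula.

C19H23N

Heavy atoms from the SMILES: 19 C, 1 N.
Implicit hydrogens by atom environment:
  9 × C (aromatic): 1 H each → 9
  4 × C: 2 H each → 8
  3 × C (aromatic): no H
  1 × C: 3 H
  1 × C: 1 H
  1 × C: no H
  1 × N: 2 H
  Total hydrogens = 23.
Molecular formula: C19H23N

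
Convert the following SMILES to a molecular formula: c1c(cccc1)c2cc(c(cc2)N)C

Heavy atoms from the SMILES: 13 C, 1 N.
Implicit hydrogens by atom environment:
  8 × C (aromatic): 1 H each → 8
  4 × C (aromatic): no H
  1 × C: 3 H
  1 × N: 2 H
  Total hydrogens = 13.
Molecular formula: C13H13N

C13H13N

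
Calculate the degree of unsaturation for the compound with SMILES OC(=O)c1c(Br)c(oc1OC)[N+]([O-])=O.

5

Molecular formula from the SMILES: C6H4BrNO6.
DoU = (2C + 2 + N − H − X)/2 = (2·6 + 2 + 1 − 4 − 1)/2 = 10/2 = 5.
(Structurally: 1 ring(s) + 4 π bond(s) = 5.)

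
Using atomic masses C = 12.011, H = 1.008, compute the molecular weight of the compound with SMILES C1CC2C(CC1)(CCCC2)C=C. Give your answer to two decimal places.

164.29

Molecular formula: C12H20.
M = 12×12.011 + 20×1.008 = 164.29 g/mol.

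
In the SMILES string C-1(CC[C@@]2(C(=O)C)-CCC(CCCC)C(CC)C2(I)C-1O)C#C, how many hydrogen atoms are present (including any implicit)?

31

Hydrogens are implicit in SMILES; fill each atom to its normal valence:
  8 × C: 2 H each → 16
  5 × C: 1 H each → 5
  4 × C: no H
  3 × C: 3 H each → 9
  1 × I: no H
  1 × O: 1 H
  1 × O: no H
  Total hydrogens = 31.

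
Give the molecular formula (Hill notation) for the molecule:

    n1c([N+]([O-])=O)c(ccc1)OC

C6H6N2O3

Heavy atoms from the SMILES: 6 C, 2 N, 3 O.
Implicit hydrogens by atom environment:
  3 × C (aromatic): 1 H each → 3
  2 × C (aromatic): no H
  2 × O: no H
  1 × C: 3 H
  1 × N (aromatic): no H
  1 × N (charge +1): no H
  1 × O (charge -1): no H
  Total hydrogens = 6.
Molecular formula: C6H6N2O3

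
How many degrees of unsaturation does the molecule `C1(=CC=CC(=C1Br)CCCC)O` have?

4

Molecular formula from the SMILES: C10H13BrO.
DoU = (2C + 2 + N − H − X)/2 = (2·10 + 2 + 0 − 13 − 1)/2 = 8/2 = 4.
(Structurally: 1 ring(s) + 3 π bond(s) = 4.)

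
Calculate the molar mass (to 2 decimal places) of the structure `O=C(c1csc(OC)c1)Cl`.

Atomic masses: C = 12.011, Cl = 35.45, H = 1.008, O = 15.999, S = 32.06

Molecular formula: C6H5ClO2S.
M = 6×12.011 + 1×35.45 + 5×1.008 + 2×15.999 + 1×32.06 = 176.61 g/mol.

176.61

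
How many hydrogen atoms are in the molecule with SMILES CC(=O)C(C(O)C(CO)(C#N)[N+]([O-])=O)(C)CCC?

18

Hydrogens are implicit in SMILES; fill each atom to its normal valence:
  4 × C: no H
  3 × C: 3 H each → 9
  3 × C: 2 H each → 6
  2 × O: 1 H each → 2
  2 × O: no H
  1 × C: 1 H
  1 × N: no H
  1 × N (charge +1): no H
  1 × O (charge -1): no H
  Total hydrogens = 18.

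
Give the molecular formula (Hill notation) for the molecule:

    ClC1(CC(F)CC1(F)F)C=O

Heavy atoms from the SMILES: 6 C, 1 Cl, 3 F, 1 O.
Implicit hydrogens by atom environment:
  3 × F: no H
  2 × C: 2 H each → 4
  2 × C: 1 H each → 2
  2 × C: no H
  1 × Cl: no H
  1 × O: no H
  Total hydrogens = 6.
Molecular formula: C6H6ClF3O

C6H6ClF3O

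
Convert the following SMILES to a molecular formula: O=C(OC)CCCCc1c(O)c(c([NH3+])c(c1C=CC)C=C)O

C17H24NO4+

Heavy atoms from the SMILES: 17 C, 1 N, 4 O.
Implicit hydrogens by atom environment:
  6 × C (aromatic): no H
  5 × C: 2 H each → 10
  3 × C: 1 H each → 3
  2 × C: 3 H each → 6
  2 × O: 1 H each → 2
  2 × O: no H
  1 × C: no H
  1 × N (charge +1): 3 H
  Total hydrogens = 24.
Net charge +1.
Molecular formula: C17H24NO4+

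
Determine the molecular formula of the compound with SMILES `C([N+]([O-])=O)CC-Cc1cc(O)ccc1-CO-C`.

C12H17NO4

Heavy atoms from the SMILES: 12 C, 1 N, 4 O.
Implicit hydrogens by atom environment:
  5 × C: 2 H each → 10
  3 × C (aromatic): 1 H each → 3
  3 × C (aromatic): no H
  2 × O: no H
  1 × C: 3 H
  1 × N (charge +1): no H
  1 × O: 1 H
  1 × O (charge -1): no H
  Total hydrogens = 17.
Molecular formula: C12H17NO4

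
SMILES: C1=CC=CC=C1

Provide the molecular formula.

C6H6

Heavy atoms from the SMILES: 6 C.
Implicit hydrogens by atom environment:
  6 × C (aromatic): 1 H each → 6
  Total hydrogens = 6.
Molecular formula: C6H6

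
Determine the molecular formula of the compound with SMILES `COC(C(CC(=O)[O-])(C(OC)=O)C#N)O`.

Heavy atoms from the SMILES: 8 C, 1 N, 6 O.
Implicit hydrogens by atom environment:
  4 × C: no H
  4 × O: no H
  2 × C: 3 H each → 6
  1 × C: 2 H
  1 × C: 1 H
  1 × N: no H
  1 × O: 1 H
  1 × O (charge -1): no H
  Total hydrogens = 10.
Net charge -1.
Molecular formula: C8H10NO6-

C8H10NO6-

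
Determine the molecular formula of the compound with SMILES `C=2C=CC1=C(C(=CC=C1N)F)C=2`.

Heavy atoms from the SMILES: 10 C, 1 F, 1 N.
Implicit hydrogens by atom environment:
  6 × C (aromatic): 1 H each → 6
  4 × C (aromatic): no H
  1 × F: no H
  1 × N: 2 H
  Total hydrogens = 8.
Molecular formula: C10H8FN

C10H8FN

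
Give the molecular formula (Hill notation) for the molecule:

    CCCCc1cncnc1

C8H12N2

Heavy atoms from the SMILES: 8 C, 2 N.
Implicit hydrogens by atom environment:
  3 × C: 2 H each → 6
  3 × C (aromatic): 1 H each → 3
  2 × N (aromatic): no H
  1 × C: 3 H
  1 × C (aromatic): no H
  Total hydrogens = 12.
Molecular formula: C8H12N2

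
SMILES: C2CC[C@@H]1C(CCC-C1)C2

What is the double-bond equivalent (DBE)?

Molecular formula from the SMILES: C10H18.
DoU = (2C + 2 + N − H − X)/2 = (2·10 + 2 + 0 − 18 − 0)/2 = 4/2 = 2.
(Structurally: 2 ring(s) + 0 π bond(s) = 2.)

2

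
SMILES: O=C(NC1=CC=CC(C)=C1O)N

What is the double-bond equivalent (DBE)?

5

Molecular formula from the SMILES: C8H10N2O2.
DoU = (2C + 2 + N − H − X)/2 = (2·8 + 2 + 2 − 10 − 0)/2 = 10/2 = 5.
(Structurally: 1 ring(s) + 4 π bond(s) = 5.)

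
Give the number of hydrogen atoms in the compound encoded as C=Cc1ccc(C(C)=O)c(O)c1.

Hydrogens are implicit in SMILES; fill each atom to its normal valence:
  3 × C (aromatic): 1 H each → 3
  3 × C (aromatic): no H
  1 × C: 3 H
  1 × C: 2 H
  1 × C: 1 H
  1 × C: no H
  1 × O: 1 H
  1 × O: no H
  Total hydrogens = 10.

10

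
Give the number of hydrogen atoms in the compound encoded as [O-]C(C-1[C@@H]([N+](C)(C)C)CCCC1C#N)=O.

18

Hydrogens are implicit in SMILES; fill each atom to its normal valence:
  3 × C: 3 H each → 9
  3 × C: 2 H each → 6
  3 × C: 1 H each → 3
  2 × C: no H
  1 × N: no H
  1 × N (charge +1): no H
  1 × O: no H
  1 × O (charge -1): no H
  Total hydrogens = 18.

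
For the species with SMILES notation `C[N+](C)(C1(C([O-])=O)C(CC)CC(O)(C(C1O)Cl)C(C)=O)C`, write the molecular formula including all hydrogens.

Heavy atoms from the SMILES: 14 C, 1 Cl, 1 N, 5 O.
Implicit hydrogens by atom environment:
  5 × C: 3 H each → 15
  4 × C: no H
  3 × C: 1 H each → 3
  2 × C: 2 H each → 4
  2 × O: 1 H each → 2
  2 × O: no H
  1 × Cl: no H
  1 × N (charge +1): no H
  1 × O (charge -1): no H
  Total hydrogens = 24.
Molecular formula: C14H24ClNO5

C14H24ClNO5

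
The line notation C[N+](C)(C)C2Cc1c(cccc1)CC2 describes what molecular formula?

Heavy atoms from the SMILES: 13 C, 1 N.
Implicit hydrogens by atom environment:
  4 × C (aromatic): 1 H each → 4
  3 × C: 3 H each → 9
  3 × C: 2 H each → 6
  2 × C (aromatic): no H
  1 × C: 1 H
  1 × N (charge +1): no H
  Total hydrogens = 20.
Net charge +1.
Molecular formula: C13H20N+

C13H20N+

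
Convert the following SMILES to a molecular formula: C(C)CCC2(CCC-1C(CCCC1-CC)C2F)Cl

Heavy atoms from the SMILES: 16 C, 1 Cl, 1 F.
Implicit hydrogens by atom environment:
  9 × C: 2 H each → 18
  4 × C: 1 H each → 4
  2 × C: 3 H each → 6
  1 × C: no H
  1 × Cl: no H
  1 × F: no H
  Total hydrogens = 28.
Molecular formula: C16H28ClF

C16H28ClF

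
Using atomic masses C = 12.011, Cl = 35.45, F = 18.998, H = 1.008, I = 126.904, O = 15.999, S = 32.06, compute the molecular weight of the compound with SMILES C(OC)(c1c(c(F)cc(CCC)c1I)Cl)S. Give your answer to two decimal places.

Molecular formula: C11H13ClFIOS.
M = 11×12.011 + 1×35.45 + 1×18.998 + 13×1.008 + 1×126.904 + 1×15.999 + 1×32.06 = 374.64 g/mol.

374.64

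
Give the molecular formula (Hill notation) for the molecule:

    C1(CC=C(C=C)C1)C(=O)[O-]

C8H9O2-

Heavy atoms from the SMILES: 8 C, 2 O.
Implicit hydrogens by atom environment:
  3 × C: 2 H each → 6
  3 × C: 1 H each → 3
  2 × C: no H
  1 × O: no H
  1 × O (charge -1): no H
  Total hydrogens = 9.
Net charge -1.
Molecular formula: C8H9O2-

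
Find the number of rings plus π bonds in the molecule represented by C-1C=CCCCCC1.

Molecular formula from the SMILES: C8H14.
DoU = (2C + 2 + N − H − X)/2 = (2·8 + 2 + 0 − 14 − 0)/2 = 4/2 = 2.
(Structurally: 1 ring(s) + 1 π bond(s) = 2.)

2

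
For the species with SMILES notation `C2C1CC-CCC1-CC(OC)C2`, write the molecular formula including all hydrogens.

C11H20O

Heavy atoms from the SMILES: 11 C, 1 O.
Implicit hydrogens by atom environment:
  7 × C: 2 H each → 14
  3 × C: 1 H each → 3
  1 × C: 3 H
  1 × O: no H
  Total hydrogens = 20.
Molecular formula: C11H20O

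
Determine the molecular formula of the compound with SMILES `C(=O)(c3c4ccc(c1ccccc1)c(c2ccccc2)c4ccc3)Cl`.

Heavy atoms from the SMILES: 23 C, 1 Cl, 1 O.
Implicit hydrogens by atom environment:
  15 × C (aromatic): 1 H each → 15
  7 × C (aromatic): no H
  1 × C: no H
  1 × Cl: no H
  1 × O: no H
  Total hydrogens = 15.
Molecular formula: C23H15ClO

C23H15ClO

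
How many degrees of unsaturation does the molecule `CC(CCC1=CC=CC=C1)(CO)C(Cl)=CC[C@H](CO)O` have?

5

Molecular formula from the SMILES: C16H23ClO3.
DoU = (2C + 2 + N − H − X)/2 = (2·16 + 2 + 0 − 23 − 1)/2 = 10/2 = 5.
(Structurally: 1 ring(s) + 4 π bond(s) = 5.)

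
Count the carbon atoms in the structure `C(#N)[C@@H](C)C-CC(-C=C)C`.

9

The symbol for carbon appears 9 times in the SMILES.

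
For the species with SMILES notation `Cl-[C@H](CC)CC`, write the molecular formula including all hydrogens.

Heavy atoms from the SMILES: 5 C, 1 Cl.
Implicit hydrogens by atom environment:
  2 × C: 3 H each → 6
  2 × C: 2 H each → 4
  1 × C: 1 H
  1 × Cl: no H
  Total hydrogens = 11.
Molecular formula: C5H11Cl

C5H11Cl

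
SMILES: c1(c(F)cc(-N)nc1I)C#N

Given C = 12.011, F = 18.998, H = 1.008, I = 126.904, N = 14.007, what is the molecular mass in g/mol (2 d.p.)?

263.01

Molecular formula: C6H3FIN3.
M = 6×12.011 + 1×18.998 + 3×1.008 + 1×126.904 + 3×14.007 = 263.01 g/mol.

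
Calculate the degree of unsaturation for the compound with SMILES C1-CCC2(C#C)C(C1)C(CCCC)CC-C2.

4

Molecular formula from the SMILES: C16H26.
DoU = (2C + 2 + N − H − X)/2 = (2·16 + 2 + 0 − 26 − 0)/2 = 8/2 = 4.
(Structurally: 2 ring(s) + 2 π bond(s) = 4.)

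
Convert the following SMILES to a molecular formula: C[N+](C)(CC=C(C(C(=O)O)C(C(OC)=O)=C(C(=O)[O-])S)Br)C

C13H18BrNO6S

Heavy atoms from the SMILES: 1 Br, 13 C, 1 N, 6 O, 1 S.
Implicit hydrogens by atom environment:
  6 × C: no H
  4 × C: 3 H each → 12
  4 × O: no H
  2 × C: 1 H each → 2
  1 × Br: no H
  1 × C: 2 H
  1 × N (charge +1): no H
  1 × O: 1 H
  1 × O (charge -1): no H
  1 × S: 1 H
  Total hydrogens = 18.
Molecular formula: C13H18BrNO6S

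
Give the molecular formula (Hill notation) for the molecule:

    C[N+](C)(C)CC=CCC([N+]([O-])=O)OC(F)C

Heavy atoms from the SMILES: 10 C, 1 F, 2 N, 3 O.
Implicit hydrogens by atom environment:
  4 × C: 3 H each → 12
  4 × C: 1 H each → 4
  2 × C: 2 H each → 4
  2 × N (charge +1): no H
  2 × O: no H
  1 × F: no H
  1 × O (charge -1): no H
  Total hydrogens = 20.
Net charge +1.
Molecular formula: C10H20FN2O3+

C10H20FN2O3+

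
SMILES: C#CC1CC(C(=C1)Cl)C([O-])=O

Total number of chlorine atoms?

1

The symbol for chlorine appears 1 time in the SMILES.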